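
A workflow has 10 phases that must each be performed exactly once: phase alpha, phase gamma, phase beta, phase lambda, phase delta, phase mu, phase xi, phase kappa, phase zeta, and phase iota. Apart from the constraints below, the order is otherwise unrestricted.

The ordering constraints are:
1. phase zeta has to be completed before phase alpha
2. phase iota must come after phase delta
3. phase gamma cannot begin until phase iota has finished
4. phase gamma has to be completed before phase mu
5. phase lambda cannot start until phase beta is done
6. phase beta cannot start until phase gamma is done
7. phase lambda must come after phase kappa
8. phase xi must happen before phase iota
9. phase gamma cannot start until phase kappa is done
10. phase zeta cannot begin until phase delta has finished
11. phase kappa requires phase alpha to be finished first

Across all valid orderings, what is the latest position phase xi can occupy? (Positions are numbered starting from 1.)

The phases that are forced after phase xi, directly or by a chain of constraints, are phase gamma, phase beta, phase lambda, phase mu, phase iota. That's 5 phases.
So at least 5 phases follow phase xi, putting phase xi no later than position 5. That position is achievable by scheduling everything else first.

5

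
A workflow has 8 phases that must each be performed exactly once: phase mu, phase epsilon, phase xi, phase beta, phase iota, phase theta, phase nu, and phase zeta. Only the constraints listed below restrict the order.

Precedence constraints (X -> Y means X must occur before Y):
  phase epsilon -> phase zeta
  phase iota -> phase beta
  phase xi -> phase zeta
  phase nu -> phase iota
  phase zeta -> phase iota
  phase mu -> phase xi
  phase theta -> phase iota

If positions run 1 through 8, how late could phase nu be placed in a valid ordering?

6

Every phase that must follow phase nu has to come after it. Tracing all chains starting from phase nu, those phases are: phase beta, phase iota — 2 in total.
With 2 mandatory successors out of 8 phases total, the latest slot for phase nu is 8−2 = 6, and it's reachable by doing all non-successors before phase nu.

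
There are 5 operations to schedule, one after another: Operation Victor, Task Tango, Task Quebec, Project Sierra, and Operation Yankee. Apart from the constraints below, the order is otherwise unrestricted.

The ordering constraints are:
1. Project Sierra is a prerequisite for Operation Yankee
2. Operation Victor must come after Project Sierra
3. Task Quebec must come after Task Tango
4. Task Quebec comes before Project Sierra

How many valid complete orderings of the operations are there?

Only Task Tango has no prerequisites, so it must go first.
Systematically extending each partial ordering one operation at a time and counting, there are 2 complete orderings.

2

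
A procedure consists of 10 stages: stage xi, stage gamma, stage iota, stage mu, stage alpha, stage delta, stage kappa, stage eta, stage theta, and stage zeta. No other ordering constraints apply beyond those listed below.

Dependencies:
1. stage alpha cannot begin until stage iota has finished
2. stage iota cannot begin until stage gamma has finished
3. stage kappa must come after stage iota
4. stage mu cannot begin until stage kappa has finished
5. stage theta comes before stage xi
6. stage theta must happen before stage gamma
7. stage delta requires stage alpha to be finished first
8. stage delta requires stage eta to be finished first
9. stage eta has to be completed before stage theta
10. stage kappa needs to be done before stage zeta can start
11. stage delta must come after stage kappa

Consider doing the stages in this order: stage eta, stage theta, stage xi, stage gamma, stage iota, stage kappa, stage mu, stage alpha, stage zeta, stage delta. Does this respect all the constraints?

Going through the constraints one by one, each required predecessor appears earlier in the sequence than its dependent — e.g. stage eta (position 1) is before stage delta (position 10), as required.

Yes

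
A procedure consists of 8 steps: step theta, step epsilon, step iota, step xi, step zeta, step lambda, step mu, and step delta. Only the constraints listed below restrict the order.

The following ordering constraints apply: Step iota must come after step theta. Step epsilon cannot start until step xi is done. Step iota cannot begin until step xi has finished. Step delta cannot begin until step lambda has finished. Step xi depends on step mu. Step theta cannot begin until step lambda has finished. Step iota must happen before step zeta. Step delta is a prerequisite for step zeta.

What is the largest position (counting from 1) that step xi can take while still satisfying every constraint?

5

The steps that are forced after step xi, directly or by a chain of constraints, are step epsilon, step iota, step zeta. That's 3 steps.
So at least 3 steps follow step xi, putting step xi no later than position 5. That position is achievable by scheduling everything else first.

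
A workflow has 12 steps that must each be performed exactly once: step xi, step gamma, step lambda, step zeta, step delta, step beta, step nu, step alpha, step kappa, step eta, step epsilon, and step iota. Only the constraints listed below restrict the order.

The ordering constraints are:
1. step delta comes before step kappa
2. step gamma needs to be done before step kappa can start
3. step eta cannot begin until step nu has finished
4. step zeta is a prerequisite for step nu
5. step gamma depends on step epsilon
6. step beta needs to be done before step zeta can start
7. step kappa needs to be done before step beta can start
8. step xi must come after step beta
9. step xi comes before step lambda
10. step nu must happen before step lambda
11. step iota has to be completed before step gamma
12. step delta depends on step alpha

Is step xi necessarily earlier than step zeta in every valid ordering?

Nothing in the constraints links step xi and step zeta; they are unordered relative to each other.
There exist valid orderings with step zeta before step xi, so step xi is not required to come first.

No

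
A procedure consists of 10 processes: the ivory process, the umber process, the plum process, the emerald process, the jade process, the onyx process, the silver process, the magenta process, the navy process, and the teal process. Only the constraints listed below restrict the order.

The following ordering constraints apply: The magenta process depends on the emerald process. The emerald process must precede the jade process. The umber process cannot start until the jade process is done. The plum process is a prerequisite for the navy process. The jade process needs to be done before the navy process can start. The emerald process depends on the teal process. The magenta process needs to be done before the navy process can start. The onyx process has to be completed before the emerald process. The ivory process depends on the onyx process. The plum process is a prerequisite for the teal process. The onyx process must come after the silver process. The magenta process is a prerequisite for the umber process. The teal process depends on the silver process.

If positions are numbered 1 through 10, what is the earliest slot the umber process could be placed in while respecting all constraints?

The processes that are forced before the umber process, directly or transitively, are the plum process, the emerald process, the jade process, the onyx process, the silver process, the magenta process, the teal process. That's 7 processes.
So at minimum 7 processes come before the umber process, putting the umber process no earlier than position 8. That position is achievable by scheduling exactly those predecessors first.

8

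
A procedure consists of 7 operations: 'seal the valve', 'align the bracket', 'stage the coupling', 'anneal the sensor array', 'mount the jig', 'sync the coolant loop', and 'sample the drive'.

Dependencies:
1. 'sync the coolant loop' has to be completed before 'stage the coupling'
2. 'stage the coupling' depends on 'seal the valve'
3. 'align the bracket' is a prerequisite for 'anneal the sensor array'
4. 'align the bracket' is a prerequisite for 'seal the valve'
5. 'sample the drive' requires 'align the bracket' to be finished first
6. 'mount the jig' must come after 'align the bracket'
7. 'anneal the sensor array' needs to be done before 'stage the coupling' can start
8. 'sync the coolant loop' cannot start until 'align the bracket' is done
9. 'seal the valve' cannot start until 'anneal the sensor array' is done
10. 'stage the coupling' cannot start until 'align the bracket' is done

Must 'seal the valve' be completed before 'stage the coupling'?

Yes

Following the dependencies: 'seal the valve' → 'stage the coupling'.
That forces 'seal the valve' before 'stage the coupling' in every valid schedule.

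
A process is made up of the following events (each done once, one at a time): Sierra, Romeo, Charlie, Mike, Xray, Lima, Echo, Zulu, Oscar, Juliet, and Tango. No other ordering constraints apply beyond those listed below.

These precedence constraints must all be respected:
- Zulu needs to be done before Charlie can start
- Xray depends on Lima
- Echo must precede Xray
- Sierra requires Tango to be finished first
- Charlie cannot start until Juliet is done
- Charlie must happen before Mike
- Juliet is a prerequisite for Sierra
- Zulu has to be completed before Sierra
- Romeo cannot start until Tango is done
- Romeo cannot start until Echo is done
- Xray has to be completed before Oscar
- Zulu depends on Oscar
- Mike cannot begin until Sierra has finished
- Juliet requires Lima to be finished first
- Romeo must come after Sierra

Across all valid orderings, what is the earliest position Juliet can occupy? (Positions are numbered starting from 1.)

The only event forced before Juliet (directly or transitively) is Lima.
With 1 mandatory predecessor, the earliest Juliet can sit is position 1+1 = 2, and placing just that one first achieves it.

2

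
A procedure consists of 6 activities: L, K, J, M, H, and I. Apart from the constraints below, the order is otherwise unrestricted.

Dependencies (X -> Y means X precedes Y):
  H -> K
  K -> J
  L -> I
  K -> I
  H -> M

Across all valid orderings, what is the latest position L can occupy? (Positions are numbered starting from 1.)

Following the constraints forward from L, its only required successor is I.
With 1 mandatory successor out of 6 activities total, the latest slot for L is 6−1 = 5, and it's reachable by doing all non-successors before L.

5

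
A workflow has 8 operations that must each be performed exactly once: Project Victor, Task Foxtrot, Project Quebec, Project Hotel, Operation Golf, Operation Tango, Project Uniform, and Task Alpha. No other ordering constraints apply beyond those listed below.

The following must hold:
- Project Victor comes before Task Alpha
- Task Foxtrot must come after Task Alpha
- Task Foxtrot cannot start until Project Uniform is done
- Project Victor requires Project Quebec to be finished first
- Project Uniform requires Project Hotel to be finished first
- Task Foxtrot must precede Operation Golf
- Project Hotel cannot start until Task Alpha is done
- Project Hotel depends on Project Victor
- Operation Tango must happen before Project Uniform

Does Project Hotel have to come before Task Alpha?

The constraints actually force Task Alpha before Project Hotel (via Task Alpha → Project Hotel), not the other way around.
So Project Hotel never precedes Task Alpha.

No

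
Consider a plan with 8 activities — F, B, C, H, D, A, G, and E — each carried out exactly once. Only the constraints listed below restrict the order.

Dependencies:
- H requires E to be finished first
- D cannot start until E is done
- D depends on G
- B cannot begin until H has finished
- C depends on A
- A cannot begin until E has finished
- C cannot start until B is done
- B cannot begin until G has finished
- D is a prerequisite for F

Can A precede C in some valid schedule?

The constraints force A before C, so yes — every valid ordering has A earlier.

Yes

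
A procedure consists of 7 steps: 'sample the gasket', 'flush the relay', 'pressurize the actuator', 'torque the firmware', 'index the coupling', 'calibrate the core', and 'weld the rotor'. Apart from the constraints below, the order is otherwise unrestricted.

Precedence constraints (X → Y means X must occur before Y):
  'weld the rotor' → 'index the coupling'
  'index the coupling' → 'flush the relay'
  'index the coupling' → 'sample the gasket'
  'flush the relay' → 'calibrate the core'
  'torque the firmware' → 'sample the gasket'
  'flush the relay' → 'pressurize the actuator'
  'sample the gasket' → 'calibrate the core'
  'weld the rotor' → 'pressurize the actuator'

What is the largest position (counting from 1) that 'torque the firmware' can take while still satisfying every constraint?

Every step that must follow 'torque the firmware' has to come after it. Tracing all chains starting from 'torque the firmware', those steps are: 'sample the gasket', 'calibrate the core' — 2 in total.
With 2 mandatory successors out of 7 steps total, the latest slot for 'torque the firmware' is 7−2 = 5, and it's reachable by doing all non-successors before 'torque the firmware'.

5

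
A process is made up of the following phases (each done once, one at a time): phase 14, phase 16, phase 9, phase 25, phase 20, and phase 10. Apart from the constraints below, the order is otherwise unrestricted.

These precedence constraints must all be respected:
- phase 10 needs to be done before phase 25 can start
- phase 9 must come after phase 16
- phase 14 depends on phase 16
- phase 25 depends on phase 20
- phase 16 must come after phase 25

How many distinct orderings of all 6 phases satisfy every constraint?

4

The phases with no prerequisites are phase 20, phase 10; any of them can be placed first.
Enumerating by repeatedly choosing an available phase (one whose prerequisites are all placed) gives 4 distinct complete orderings.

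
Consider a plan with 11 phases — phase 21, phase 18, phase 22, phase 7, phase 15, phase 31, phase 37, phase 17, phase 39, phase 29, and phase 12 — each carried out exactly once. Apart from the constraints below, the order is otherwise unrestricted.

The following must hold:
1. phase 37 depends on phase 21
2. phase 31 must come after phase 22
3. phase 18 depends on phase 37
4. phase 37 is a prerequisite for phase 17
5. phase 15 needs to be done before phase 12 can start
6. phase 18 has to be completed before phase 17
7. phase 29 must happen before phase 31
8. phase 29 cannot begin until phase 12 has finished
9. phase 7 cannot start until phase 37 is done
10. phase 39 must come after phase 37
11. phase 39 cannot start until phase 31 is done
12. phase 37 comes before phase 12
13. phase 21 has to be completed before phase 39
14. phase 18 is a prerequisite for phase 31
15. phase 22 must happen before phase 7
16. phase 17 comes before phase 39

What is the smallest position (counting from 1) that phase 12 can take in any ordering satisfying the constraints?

4

The phases that are forced before phase 12, directly or transitively, are phase 21, phase 15, phase 37. That's 3 phases.
So at minimum 3 phases come before phase 12, putting phase 12 no earlier than position 4. That position is achievable by scheduling exactly those predecessors first.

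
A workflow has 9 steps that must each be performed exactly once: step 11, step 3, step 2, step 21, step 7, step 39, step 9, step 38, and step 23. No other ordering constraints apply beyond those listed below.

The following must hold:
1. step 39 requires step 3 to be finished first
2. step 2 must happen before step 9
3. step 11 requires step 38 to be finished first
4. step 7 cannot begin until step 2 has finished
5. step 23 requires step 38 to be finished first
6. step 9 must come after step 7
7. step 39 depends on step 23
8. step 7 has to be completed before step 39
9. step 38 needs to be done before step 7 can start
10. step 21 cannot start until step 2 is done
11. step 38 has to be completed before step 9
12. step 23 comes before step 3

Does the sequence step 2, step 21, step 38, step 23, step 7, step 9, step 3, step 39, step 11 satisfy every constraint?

Going through the constraints one by one, each required predecessor appears earlier in the sequence than its dependent — e.g. step 38 (position 3) is before step 11 (position 9), as required.

Yes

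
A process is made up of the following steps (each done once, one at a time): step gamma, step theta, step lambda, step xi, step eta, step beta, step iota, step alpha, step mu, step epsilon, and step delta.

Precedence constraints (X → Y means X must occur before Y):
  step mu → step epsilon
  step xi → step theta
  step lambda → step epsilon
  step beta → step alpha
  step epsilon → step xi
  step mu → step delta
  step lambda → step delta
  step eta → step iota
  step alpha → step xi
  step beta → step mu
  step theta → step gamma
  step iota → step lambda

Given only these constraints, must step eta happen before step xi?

Chaining the stated constraints: step eta → step iota → step lambda → step epsilon → step xi.
So step eta must precede step xi in any valid ordering.

Yes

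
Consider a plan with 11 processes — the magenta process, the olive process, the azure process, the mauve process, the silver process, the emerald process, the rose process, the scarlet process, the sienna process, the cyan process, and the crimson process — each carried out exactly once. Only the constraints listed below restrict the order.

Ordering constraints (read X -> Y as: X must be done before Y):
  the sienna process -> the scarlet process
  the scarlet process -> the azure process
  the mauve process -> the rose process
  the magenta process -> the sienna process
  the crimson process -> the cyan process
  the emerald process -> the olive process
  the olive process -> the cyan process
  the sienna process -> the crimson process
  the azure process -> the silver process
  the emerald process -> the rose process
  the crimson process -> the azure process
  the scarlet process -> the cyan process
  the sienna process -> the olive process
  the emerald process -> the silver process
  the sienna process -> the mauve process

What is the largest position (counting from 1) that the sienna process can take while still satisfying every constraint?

Following every chain forward from the sienna process, the processes that must come later are the olive process, the azure process, the mauve process, the silver process, the rose process, the scarlet process, the cyan process, the crimson process — 8 of them.
So at least 8 processes follow the sienna process, putting the sienna process no later than position 3. That position is achievable by scheduling everything else first.

3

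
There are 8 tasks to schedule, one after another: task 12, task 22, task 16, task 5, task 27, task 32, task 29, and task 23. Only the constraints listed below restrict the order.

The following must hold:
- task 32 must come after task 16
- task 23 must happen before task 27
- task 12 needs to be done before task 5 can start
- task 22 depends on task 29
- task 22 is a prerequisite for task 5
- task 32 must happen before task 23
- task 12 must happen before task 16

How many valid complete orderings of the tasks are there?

55

2 tasks have no prerequisites (task 12, task 29), so any of them could come first.
Systematically extending each partial ordering one task at a time and counting, there are 55 complete orderings.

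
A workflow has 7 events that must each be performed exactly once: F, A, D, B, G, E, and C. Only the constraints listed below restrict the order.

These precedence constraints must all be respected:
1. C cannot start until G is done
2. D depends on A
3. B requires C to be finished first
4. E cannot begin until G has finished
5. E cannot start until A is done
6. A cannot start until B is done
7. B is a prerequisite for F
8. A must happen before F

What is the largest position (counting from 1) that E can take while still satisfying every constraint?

7

No constraint forces any event after E, so it can be placed last, in position 7.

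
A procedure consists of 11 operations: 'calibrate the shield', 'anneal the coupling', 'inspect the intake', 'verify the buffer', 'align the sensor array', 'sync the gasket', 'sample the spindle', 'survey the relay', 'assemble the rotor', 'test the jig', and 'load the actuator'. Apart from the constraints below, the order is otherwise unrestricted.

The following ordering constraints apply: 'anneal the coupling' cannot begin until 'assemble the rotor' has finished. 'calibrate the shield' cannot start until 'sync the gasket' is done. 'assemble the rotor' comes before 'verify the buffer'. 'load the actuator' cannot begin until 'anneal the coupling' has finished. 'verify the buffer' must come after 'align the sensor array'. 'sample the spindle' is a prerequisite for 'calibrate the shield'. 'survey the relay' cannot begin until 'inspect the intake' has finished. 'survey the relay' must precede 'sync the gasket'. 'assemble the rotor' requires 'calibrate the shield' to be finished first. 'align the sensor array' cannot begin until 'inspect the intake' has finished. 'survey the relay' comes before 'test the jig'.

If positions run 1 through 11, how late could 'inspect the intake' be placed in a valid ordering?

2

The operations that are forced after 'inspect the intake', directly or by a chain of constraints, are 'calibrate the shield', 'anneal the coupling', 'verify the buffer', 'align the sensor array', 'sync the gasket', 'survey the relay', 'assemble the rotor', 'test the jig', 'load the actuator'. That's 9 operations.
So at least 9 operations follow 'inspect the intake', putting 'inspect the intake' no later than position 2. That position is achievable by scheduling everything else first.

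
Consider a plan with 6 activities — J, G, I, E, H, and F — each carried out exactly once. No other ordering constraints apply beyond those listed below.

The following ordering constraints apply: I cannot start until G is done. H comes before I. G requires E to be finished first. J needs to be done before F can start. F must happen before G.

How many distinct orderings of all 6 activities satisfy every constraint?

The activities with no prerequisites are J, E, H; any of them can be placed first.
Counting all ways to extend the partial order to a total order gives 15.

15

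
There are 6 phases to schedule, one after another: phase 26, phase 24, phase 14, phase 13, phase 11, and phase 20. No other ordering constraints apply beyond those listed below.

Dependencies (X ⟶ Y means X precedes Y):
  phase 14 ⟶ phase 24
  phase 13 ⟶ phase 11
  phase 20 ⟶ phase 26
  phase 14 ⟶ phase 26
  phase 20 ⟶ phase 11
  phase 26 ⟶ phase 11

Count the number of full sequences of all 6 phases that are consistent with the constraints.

33

3 phases have no prerequisites (phase 14, phase 13, phase 20), so any of them could come first.
Counting all ways to extend the partial order to a total order gives 33.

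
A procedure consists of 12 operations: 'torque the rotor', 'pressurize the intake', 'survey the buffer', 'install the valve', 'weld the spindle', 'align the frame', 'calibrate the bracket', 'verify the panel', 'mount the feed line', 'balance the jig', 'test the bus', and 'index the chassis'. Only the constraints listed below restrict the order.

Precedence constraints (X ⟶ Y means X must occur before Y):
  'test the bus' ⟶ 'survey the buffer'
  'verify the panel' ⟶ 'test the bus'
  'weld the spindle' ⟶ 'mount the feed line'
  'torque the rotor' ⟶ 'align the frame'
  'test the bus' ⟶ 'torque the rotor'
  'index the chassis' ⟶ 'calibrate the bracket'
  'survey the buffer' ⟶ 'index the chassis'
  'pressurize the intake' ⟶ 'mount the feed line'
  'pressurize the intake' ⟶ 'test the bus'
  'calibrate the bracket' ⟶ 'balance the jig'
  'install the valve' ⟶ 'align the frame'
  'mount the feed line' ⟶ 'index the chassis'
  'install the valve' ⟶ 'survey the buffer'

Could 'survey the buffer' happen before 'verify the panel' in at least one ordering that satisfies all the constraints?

Following 'verify the panel' → 'test the bus' → 'survey the buffer', 'verify the panel' must precede 'survey the buffer' in every valid ordering.
Hence 'survey the buffer' can never be scheduled before 'verify the panel'.

No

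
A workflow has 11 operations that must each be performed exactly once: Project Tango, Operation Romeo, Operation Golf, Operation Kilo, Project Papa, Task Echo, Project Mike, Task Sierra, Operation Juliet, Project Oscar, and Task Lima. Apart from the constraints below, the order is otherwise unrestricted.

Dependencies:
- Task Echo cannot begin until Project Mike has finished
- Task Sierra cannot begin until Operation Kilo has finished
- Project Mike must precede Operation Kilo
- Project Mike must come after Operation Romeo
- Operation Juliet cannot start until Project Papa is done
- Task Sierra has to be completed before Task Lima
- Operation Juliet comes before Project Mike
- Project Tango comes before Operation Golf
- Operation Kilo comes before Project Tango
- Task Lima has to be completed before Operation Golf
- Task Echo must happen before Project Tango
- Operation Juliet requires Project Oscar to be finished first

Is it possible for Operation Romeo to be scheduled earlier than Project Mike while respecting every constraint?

Yes

Operation Romeo is actually forced before Project Mike by the constraints, so certainly some valid ordering has Operation Romeo first.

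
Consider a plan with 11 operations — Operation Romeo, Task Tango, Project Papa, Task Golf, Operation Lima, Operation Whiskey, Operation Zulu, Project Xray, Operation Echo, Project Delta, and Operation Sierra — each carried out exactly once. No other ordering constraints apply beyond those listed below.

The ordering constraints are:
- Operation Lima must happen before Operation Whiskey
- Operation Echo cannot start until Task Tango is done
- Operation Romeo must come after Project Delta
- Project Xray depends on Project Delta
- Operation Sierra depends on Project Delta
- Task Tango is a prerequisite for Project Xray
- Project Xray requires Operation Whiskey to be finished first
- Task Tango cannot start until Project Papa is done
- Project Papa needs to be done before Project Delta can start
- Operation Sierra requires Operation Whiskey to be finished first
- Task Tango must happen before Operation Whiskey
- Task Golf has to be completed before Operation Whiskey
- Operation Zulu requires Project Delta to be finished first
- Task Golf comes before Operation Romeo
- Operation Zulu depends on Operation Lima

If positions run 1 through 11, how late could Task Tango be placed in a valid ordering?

7

The operations that are forced after Task Tango, directly or by a chain of constraints, are Operation Whiskey, Project Xray, Operation Echo, Operation Sierra. That's 4 operations.
With 4 mandatory successors out of 11 operations total, the latest slot for Task Tango is 11−4 = 7, and it's reachable by doing all non-successors before Task Tango.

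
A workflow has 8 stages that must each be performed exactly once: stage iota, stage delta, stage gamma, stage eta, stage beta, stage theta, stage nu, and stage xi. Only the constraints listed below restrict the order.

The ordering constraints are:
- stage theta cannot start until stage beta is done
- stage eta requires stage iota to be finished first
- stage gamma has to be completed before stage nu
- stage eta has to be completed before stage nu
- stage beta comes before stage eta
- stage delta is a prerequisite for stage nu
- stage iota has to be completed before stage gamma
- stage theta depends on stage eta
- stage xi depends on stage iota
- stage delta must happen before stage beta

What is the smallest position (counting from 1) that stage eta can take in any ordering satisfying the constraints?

The stages that are forced before stage eta, directly or transitively, are stage iota, stage delta, stage beta. That's 3 stages.
So at minimum 3 stages come before stage eta, putting stage eta no earlier than position 4. That position is achievable by scheduling exactly those predecessors first.

4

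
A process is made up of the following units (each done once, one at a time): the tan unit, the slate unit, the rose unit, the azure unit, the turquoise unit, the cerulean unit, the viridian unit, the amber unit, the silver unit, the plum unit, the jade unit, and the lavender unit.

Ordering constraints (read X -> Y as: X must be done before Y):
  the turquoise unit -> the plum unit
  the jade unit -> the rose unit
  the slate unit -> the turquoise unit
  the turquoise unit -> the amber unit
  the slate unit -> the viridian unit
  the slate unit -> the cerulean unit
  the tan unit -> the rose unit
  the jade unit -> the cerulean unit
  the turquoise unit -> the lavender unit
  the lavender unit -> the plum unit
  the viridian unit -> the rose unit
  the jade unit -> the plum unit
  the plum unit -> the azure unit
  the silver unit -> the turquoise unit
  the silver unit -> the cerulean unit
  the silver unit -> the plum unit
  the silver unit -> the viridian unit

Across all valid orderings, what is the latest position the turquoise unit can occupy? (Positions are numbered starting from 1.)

Every unit that must follow the turquoise unit has to come after it. Tracing all chains starting from the turquoise unit, those units are: the azure unit, the amber unit, the plum unit, the lavender unit — 4 in total.
So at least 4 units follow the turquoise unit, putting the turquoise unit no later than position 8. That position is achievable by scheduling everything else first.

8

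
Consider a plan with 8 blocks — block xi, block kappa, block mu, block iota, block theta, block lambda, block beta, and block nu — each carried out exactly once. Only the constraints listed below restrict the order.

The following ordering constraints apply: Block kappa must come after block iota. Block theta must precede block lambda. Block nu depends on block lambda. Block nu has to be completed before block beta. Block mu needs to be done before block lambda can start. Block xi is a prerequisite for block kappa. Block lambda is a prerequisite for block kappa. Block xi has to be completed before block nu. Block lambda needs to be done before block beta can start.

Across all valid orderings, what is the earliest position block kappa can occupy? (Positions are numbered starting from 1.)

6

The blocks that are forced before block kappa, directly or transitively, are block xi, block mu, block iota, block theta, block lambda. That's 5 blocks.
So at minimum 5 blocks come before block kappa, putting block kappa no earlier than position 6. That position is achievable by scheduling exactly those predecessors first.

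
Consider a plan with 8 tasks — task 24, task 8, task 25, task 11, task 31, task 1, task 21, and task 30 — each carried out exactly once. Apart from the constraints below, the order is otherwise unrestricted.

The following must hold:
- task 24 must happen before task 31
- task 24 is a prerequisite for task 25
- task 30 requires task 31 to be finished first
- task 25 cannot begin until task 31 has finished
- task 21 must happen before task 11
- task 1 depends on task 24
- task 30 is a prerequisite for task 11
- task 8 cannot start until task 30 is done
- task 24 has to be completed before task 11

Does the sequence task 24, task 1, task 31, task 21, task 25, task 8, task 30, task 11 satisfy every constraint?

No

The sequence places task 8 ahead of task 30.
But one of the constraints requires task 30 before task 8, so this ordering violates it.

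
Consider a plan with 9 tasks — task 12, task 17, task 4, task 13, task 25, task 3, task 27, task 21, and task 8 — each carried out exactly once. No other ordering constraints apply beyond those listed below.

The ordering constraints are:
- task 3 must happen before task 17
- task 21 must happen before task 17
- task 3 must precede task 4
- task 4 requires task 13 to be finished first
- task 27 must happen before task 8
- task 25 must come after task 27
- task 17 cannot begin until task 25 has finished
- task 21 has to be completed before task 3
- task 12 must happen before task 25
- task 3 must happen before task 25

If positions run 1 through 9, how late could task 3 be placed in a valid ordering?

6

Following every chain forward from task 3, the tasks that must come later are task 17, task 4, task 25 — 3 of them.
So at least 3 tasks follow task 3, putting task 3 no later than position 6. That position is achievable by scheduling everything else first.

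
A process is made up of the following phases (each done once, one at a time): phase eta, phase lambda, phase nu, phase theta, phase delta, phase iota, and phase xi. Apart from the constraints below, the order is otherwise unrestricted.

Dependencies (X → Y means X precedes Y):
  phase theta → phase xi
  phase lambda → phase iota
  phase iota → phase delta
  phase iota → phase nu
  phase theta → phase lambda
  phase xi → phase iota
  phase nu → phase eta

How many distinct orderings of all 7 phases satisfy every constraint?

6

Only phase theta has no prerequisites, so it must go first.
Systematically extending each partial ordering one phase at a time and counting, there are 6 complete orderings.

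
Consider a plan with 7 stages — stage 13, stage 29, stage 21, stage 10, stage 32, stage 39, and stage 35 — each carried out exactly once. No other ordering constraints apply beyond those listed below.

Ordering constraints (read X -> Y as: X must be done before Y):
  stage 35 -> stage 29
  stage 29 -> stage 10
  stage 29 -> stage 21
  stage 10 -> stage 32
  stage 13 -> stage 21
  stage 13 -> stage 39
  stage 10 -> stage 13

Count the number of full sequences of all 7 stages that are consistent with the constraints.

8

Stage 35 is the only stage with nothing required before it, so every ordering starts there.
Counting all ways to extend the partial order to a total order gives 8.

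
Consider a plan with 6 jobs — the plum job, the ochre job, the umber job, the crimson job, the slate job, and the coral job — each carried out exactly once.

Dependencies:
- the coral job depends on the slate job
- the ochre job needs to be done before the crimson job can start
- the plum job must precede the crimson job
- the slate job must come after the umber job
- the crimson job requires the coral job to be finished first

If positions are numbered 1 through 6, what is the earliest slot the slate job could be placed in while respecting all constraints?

2

Working backwards through the constraints from the slate job, its only required predecessor is the umber job.
With 1 mandatory predecessor, the earliest the slate job can sit is position 1+1 = 2, and placing just that one first achieves it.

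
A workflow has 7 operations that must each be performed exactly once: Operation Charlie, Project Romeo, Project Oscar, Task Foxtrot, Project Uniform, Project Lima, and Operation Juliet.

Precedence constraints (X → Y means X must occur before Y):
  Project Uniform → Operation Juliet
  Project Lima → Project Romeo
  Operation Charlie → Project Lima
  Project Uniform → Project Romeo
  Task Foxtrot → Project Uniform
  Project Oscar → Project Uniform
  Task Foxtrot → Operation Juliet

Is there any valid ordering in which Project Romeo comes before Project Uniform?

There is a dependency chain Project Uniform → Project Romeo, so Project Romeo always comes after Project Uniform.
So no valid ordering can have Project Romeo before Project Uniform.

No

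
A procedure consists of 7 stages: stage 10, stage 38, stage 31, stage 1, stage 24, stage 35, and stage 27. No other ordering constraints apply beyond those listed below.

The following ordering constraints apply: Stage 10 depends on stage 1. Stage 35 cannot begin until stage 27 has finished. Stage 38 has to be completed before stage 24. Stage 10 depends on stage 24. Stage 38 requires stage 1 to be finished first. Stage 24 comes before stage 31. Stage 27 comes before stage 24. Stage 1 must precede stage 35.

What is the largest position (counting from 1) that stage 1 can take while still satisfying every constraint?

2

The stages that are forced after stage 1, directly or by a chain of constraints, are stage 10, stage 38, stage 31, stage 24, stage 35. That's 5 stages.
With 5 mandatory successors out of 7 stages total, the latest slot for stage 1 is 7−5 = 2, and it's reachable by doing all non-successors before stage 1.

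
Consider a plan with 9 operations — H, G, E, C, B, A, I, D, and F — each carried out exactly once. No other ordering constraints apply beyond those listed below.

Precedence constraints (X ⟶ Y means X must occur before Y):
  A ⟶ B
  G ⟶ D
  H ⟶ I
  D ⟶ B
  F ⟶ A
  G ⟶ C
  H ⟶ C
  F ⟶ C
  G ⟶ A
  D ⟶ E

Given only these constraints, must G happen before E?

Yes

Tracing the constraints gives a chain: G → D → E.
So G must precede E in any valid ordering.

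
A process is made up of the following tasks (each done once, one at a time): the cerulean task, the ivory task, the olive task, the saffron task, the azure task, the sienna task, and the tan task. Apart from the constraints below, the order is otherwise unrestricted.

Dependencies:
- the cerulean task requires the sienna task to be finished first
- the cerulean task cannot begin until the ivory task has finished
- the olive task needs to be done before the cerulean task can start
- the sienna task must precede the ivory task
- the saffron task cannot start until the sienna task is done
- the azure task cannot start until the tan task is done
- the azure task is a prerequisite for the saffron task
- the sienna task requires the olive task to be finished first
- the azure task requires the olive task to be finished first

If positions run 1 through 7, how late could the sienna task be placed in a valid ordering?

The tasks that are forced after the sienna task, directly or by a chain of constraints, are the cerulean task, the ivory task, the saffron task. That's 3 tasks.
With 3 mandatory successors out of 7 tasks total, the latest slot for the sienna task is 7−3 = 4, and it's reachable by doing all non-successors before the sienna task.

4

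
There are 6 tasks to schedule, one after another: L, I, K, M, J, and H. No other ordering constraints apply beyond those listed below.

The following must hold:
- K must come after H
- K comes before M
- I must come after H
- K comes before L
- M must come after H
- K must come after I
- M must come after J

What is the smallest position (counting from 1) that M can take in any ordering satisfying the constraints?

5

The tasks that are forced before M, directly or transitively, are I, K, J, H. That's 4 tasks.
So at minimum 4 tasks come before M, putting M no earlier than position 5. That position is achievable by scheduling exactly those predecessors first.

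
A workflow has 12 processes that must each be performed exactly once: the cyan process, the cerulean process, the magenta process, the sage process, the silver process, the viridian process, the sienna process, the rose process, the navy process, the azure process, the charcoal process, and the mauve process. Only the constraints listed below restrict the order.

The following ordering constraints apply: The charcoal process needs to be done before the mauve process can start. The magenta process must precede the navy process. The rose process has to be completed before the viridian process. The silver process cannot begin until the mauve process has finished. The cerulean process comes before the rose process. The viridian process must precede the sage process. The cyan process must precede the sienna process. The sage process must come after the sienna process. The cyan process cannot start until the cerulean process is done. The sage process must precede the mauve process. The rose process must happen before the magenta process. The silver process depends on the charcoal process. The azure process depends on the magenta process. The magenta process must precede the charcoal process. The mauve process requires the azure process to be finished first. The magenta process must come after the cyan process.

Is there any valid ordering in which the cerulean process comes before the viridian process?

The cerulean process is actually forced before the viridian process by the constraints, so certainly some valid ordering has the cerulean process first.

Yes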